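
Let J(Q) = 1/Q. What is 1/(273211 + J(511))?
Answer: 511/139610822 ≈ 3.6602e-6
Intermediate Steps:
1/(273211 + J(511)) = 1/(273211 + 1/511) = 1/(139610822/511) = 511/139610822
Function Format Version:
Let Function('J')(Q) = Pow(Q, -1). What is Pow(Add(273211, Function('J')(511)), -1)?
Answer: Rational(511, 139610822) ≈ 3.6602e-6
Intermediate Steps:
Pow(Add(273211, Function('J')(511)), -1) = Pow(Add(273211, Pow(511, -1)), -1) = Pow(Add(273211, Rational(1, 511)), -1) = Pow(Rational(139610822, 511), -1) = Rational(511, 139610822)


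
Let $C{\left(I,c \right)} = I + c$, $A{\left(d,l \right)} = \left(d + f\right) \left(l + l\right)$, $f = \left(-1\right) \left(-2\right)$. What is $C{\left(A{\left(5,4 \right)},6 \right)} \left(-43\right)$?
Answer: $-2666$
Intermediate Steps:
$f = 2$
$A{\left(d,l \right)} = 2 l \left(2 + d\right)$ ($A{\left(d,l \right)} = \left(d + 2\right) \left(l + l\right) = \left(2 + d\right) 2 l = 2 l \left(2 + d\right)$)
$C{\left(A{\left(5,4 \right)},6 \right)} \left(-43\right) = \left(2 \cdot 4 \left(2 + 5\right) + 6\right) \left(-43\right) = \left(2 \cdot 4 \cdot 7 + 6\right) \left(-43\right) = \left(56 + 6\right) \left(-43\right) = 62 \left(-43\right) = -2666$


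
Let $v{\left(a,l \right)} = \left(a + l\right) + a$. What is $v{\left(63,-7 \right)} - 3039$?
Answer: $-2920$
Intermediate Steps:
$v{\left(a,l \right)} = l + 2 a$
$v{\left(63,-7 \right)} - 3039 = \left(-7 + 2 \cdot 63\right) - 3039 = \left(-7 + 126\right) - 3039 = 119 - 3039 = -2920$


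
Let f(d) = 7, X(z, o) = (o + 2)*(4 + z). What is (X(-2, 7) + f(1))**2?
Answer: 625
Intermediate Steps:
X(z, o) = (2 + o)*(4 + z)
(X(-2, 7) + f(1))**2 = ((8 + 2*(-2) + 4*7 + 7*(-2)) + 7)**2 = ((8 - 4 + 28 - 14) + 7)**2 = (18 + 7)**2 = 25**2 = 625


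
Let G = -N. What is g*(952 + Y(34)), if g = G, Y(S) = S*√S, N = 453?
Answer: -431256 - 15402*√34 ≈ -5.2106e+5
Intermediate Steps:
G = -453 (G = -1*453 = -453)
Y(S) = S^(3/2)
g = -453
g*(952 + Y(34)) = -453*(952 + 34^(3/2)) = -453*(952 + 34*√34) = -431256 - 15402*√34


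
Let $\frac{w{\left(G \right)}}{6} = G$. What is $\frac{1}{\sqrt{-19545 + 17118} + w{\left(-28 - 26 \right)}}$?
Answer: $- \frac{108}{35801} - \frac{i \sqrt{2427}}{107403} \approx -0.0030167 - 0.00045869 i$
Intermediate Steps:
$w{\left(G \right)} = 6 G$
$\frac{1}{\sqrt{-19545 + 17118} + w{\left(-28 - 26 \right)}} = \frac{1}{\sqrt{-19545 + 17118} + 6 \left(-28 - 26\right)} = \frac{1}{\sqrt{-2427} + 6 \left(-54\right)} = \frac{1}{i \sqrt{2427} - 324} = \frac{1}{-324 + i \sqrt{2427}}$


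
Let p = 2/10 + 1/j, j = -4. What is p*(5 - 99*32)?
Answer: 3163/20 ≈ 158.15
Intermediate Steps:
p = -1/20 (p = 2/10 + 1/(-4) = 2*(1/10) + 1*(-1/4) = 1/5 - 1/4 = -1/20 ≈ -0.050000)
p*(5 - 99*32) = -(5 - 99*32)/20 = -(5 - 3168)/20 = -1/20*(-3163) = 3163/20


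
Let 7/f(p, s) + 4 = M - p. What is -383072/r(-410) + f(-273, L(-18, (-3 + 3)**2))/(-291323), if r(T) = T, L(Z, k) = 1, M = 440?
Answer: 39561379067317/42342341435 ≈ 934.32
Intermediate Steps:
f(p, s) = 7/(436 - p) (f(p, s) = 7/(-4 + (440 - p)) = 7/(436 - p))
-383072/r(-410) + f(-273, L(-18, (-3 + 3)**2))/(-291323) = -383072/(-410) - 7/(-436 - 273)/(-291323) = -383072*(-1/410) - 7/(-709)*(-1/291323) = 191536/205 - 7*(-1/709)*(-1/291323) = 191536/205 + (7/709)*(-1/291323) = 191536/205 - 7/206548007 = 39561379067317/42342341435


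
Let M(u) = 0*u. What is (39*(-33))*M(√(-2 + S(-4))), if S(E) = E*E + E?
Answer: 0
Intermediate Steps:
S(E) = E + E² (S(E) = E² + E = E + E²)
M(u) = 0
(39*(-33))*M(√(-2 + S(-4))) = (39*(-33))*0 = -1287*0 = 0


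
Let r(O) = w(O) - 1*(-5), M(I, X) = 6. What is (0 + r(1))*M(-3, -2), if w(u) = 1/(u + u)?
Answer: 33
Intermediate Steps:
w(u) = 1/(2*u)
r(O) = 5 + 1/(2*O) (r(O) = 1/(2*O) - 1*(-5) = 1/(2*O) + 5 = 5 + 1/(2*O))
(0 + r(1))*M(-3, -2) = (0 + (5 + (1/2)/1))*6 = (0 + (5 + (1/2)*1))*6 = (0 + (5 + 1/2))*6 = (0 + 11/2)*6 = (11/2)*6 = 33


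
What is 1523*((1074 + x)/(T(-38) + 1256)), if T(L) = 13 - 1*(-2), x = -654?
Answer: 639660/1271 ≈ 503.27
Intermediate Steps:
T(L) = 15 (T(L) = 13 + 2 = 15)
1523*((1074 + x)/(T(-38) + 1256)) = 1523*((1074 - 654)/(15 + 1256)) = 1523*(420/1271) = 639660/1271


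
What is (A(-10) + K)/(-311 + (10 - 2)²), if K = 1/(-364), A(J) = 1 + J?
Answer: 3277/89908 ≈ 0.036448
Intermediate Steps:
K = -1/364 ≈ -0.0027473
(A(-10) + K)/(-311 + (10 - 2)²) = ((1 - 10) - 1/364)/(-311 + (10 - 2)²) = (-9 - 1/364)/(-311 + 8²) = -3277/(364*(-311 + 64)) = -3277/364/(-247) = -3277/364*(-1/247) = 3277/89908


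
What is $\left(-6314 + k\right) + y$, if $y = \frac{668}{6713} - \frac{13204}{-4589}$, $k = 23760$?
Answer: $\frac{537532429726}{30805957} \approx 17449.0$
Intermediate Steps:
$y = \frac{91703904}{30805957}$ ($y = 668 \cdot \frac{1}{6713} - - \frac{13204}{4589} = \frac{668}{6713} + \frac{13204}{4589} = \frac{91703904}{30805957} \approx 2.9768$)
$\left(-6314 + k\right) + y = \left(-6314 + 23760\right) + \frac{91703904}{30805957} = 17446 + \frac{91703904}{30805957} = \frac{537532429726}{30805957}$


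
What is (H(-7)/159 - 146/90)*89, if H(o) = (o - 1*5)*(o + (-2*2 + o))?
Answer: -55981/2385 ≈ -23.472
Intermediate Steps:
H(o) = (-5 + o)*(-4 + 2*o) (H(o) = (o - 5)*(o + (-4 + o)) = (-5 + o)*(-4 + 2*o))
(H(-7)/159 - 146/90)*89 = ((20 - 14*(-7) + 2*(-7)²)/159 - 146/90)*89 = ((20 + 98 + 2*49)*(1/159) - 146*1/90)*89 = ((20 + 98 + 98)*(1/159) - 73/45)*89 = (216*(1/159) - 73/45)*89 = (72/53 - 73/45)*89 = -629/2385*89 = -55981/2385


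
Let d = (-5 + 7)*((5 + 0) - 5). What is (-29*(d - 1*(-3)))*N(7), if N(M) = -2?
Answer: 174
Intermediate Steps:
d = 0 (d = 2*(5 - 5) = 2*0 = 0)
(-29*(d - 1*(-3)))*N(7) = -29*(0 - 1*(-3))*(-2) = -29*(0 + 3)*(-2) = -29*3*(-2) = -87*(-2) = 174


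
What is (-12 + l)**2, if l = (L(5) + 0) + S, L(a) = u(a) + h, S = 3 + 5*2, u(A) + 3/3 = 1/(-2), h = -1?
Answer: 9/4 ≈ 2.2500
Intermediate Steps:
u(A) = -3/2 (u(A) = -1 + 1/(-2) = -1 - 1/2 = -3/2)
S = 13 (S = 3 + 10 = 13)
L(a) = -5/2 (L(a) = -3/2 - 1 = -5/2)
l = 21/2 (l = (-5/2 + 0) + 13 = -5/2 + 13 = 21/2 ≈ 10.500)
(-12 + l)**2 = (-12 + 21/2)**2 = (-3/2)**2 = 9/4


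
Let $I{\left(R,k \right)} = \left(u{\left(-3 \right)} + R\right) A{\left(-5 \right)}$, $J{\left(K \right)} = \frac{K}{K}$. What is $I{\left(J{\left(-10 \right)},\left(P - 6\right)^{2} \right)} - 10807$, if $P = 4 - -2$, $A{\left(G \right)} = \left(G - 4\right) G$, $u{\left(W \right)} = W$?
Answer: $-10897$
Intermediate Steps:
$A{\left(G \right)} = G \left(-4 + G\right)$ ($A{\left(G \right)} = \left(-4 + G\right) G = G \left(-4 + G\right)$)
$P = 6$ ($P = 4 + 2 = 6$)
$J{\left(K \right)} = 1$
$I{\left(R,k \right)} = -135 + 45 R$ ($I{\left(R,k \right)} = \left(-3 + R\right) \left(- 5 \left(-4 - 5\right)\right) = \left(-3 + R\right) \left(\left(-5\right) \left(-9\right)\right) = \left(-3 + R\right) 45 = -135 + 45 R$)
$I{\left(J{\left(-10 \right)},\left(P - 6\right)^{2} \right)} - 10807 = \left(-135 + 45 \cdot 1\right) - 10807 = \left(-135 + 45\right) - 10807 = -90 - 10807 = -10897$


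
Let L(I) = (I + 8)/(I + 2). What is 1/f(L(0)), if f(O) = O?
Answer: 1/4 ≈ 0.25000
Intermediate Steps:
L(I) = (8 + I)/(2 + I)
1/f(L(0)) = 1/((8 + 0)/(2 + 0)) = 1/(8/2) = 1/((1/2)*8) = 1/4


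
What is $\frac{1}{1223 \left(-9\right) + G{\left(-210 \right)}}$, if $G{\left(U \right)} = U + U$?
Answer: $- \frac{1}{11427} \approx -8.7512 \cdot 10^{-5}$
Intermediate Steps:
$G{\left(U \right)} = 2 U$
$\frac{1}{1223 \left(-9\right) + G{\left(-210 \right)}} = \frac{1}{1223 \left(-9\right) + 2 \left(-210\right)} = \frac{1}{-11007 - 420} = \frac{1}{-11427} = - \frac{1}{11427}$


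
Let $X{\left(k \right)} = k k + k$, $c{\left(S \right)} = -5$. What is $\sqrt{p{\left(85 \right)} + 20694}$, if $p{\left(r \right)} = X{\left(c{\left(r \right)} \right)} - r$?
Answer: $7 \sqrt{421} \approx 143.63$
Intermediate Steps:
$X{\left(k \right)} = k + k^{2}$ ($X{\left(k \right)} = k^{2} + k = k + k^{2}$)
$p{\left(r \right)} = 20 - r$ ($p{\left(r \right)} = - 5 \left(1 - 5\right) - r = \left(-5\right) \left(-4\right) - r = 20 - r$)
$\sqrt{p{\left(85 \right)} + 20694} = \sqrt{\left(20 - 85\right) + 20694} = \sqrt{-65 + 20694} = \sqrt{20629} = 7 \sqrt{421}$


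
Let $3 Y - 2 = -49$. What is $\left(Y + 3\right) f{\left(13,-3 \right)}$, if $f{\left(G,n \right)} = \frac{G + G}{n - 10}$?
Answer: $\frac{76}{3} \approx 25.333$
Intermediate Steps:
$Y = - \frac{47}{3}$ ($Y = \frac{2}{3} + \frac{1}{3} \left(-49\right) = \frac{2}{3} - \frac{49}{3} = - \frac{47}{3} \approx -15.667$)
$f{\left(G,n \right)} = \frac{2 G}{-10 + n}$
$\left(Y + 3\right) f{\left(13,-3 \right)} = \left(- \frac{47}{3} + 3\right) 2 \cdot 13 \frac{1}{-10 - 3} = - \frac{38 \cdot 2 \cdot 13 \frac{1}{-13}}{3} = - \frac{38 \cdot 2 \cdot 13 \left(- \frac{1}{13}\right)}{3} = \left(- \frac{38}{3}\right) \left(-2\right) = \frac{76}{3}$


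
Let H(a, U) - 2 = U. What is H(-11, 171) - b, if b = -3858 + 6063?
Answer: -2032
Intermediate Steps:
H(a, U) = 2 + U
b = 2205
H(-11, 171) - b = (2 + 171) - 1*2205 = 173 - 2205 = -2032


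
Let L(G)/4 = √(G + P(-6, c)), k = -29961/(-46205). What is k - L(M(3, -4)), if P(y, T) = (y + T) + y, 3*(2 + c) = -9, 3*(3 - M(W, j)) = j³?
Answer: 29961/46205 - 4*√66/3 ≈ -10.184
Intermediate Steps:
M(W, j) = 3 - j³/3
c = -5 (c = -2 + (⅓)*(-9) = -2 - 3 = -5)
k = 29961/46205 (k = -29961*(-1/46205) = 29961/46205 ≈ 0.64844)
P(y, T) = T + 2*y (P(y, T) = (T + y) + y = T + 2*y)
L(G) = 4*√(-17 + G) (L(G) = 4*√(G + (-5 + 2*(-6))) = 4*√(G + (-5 - 12)) = 4*√(G - 17) = 4*√(-17 + G))
k - L(M(3, -4)) = 29961/46205 - 4*√(-17 + (3 - ⅓*(-4)³)) = 29961/46205 - 4*√(-17 + (3 - ⅓*(-64))) = 29961/46205 - 4*√(-17 + (3 + 64/3)) = 29961/46205 - 4*√(-17 + 73/3) = 29961/46205 - 4*√(22/3) = 29961/46205 - 4*√66/3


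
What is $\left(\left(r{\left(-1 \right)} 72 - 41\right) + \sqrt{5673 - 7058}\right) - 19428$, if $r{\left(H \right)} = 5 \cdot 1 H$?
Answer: $-19829 + i \sqrt{1385} \approx -19829.0 + 37.216 i$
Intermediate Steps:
$r{\left(H \right)} = 5 H$
$\left(\left(r{\left(-1 \right)} 72 - 41\right) + \sqrt{5673 - 7058}\right) - 19428 = \left(\left(5 \left(-1\right) 72 - 41\right) + \sqrt{5673 - 7058}\right) - 19428 = \left(\left(\left(-5\right) 72 - 41\right) + \sqrt{-1385}\right) - 19428 = \left(\left(-360 - 41\right) + i \sqrt{1385}\right) - 19428 = \left(-401 + i \sqrt{1385}\right) - 19428 = -19829 + i \sqrt{1385}$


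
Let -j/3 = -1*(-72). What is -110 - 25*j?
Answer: 5290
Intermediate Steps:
j = -216 (j = -(-3)*(-72) = -3*72 = -216)
-110 - 25*j = -110 - 25*(-216) = -110 + 5400 = 5290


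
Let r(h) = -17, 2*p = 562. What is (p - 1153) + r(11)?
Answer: -889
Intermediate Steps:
p = 281 (p = (½)*562 = 281)
(p - 1153) + r(11) = (281 - 1153) - 17 = -872 - 17 = -889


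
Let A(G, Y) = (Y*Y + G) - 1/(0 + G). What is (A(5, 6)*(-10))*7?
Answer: -2856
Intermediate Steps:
A(G, Y) = G + Y**2 - 1/G (A(G, Y) = (Y**2 + G) - 1/G = (G + Y**2) - 1/G = G + Y**2 - 1/G)
(A(5, 6)*(-10))*7 = ((5 + 6**2 - 1/5)*(-10))*7 = ((5 + 36 - 1*1/5)*(-10))*7 = ((5 + 36 - 1/5)*(-10))*7 = ((204/5)*(-10))*7 = -408*7 = -2856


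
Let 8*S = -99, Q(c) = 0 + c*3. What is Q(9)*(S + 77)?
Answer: 13959/8 ≈ 1744.9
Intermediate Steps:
Q(c) = 3*c (Q(c) = 0 + 3*c = 3*c)
S = -99/8 (S = (⅛)*(-99) = -99/8 ≈ -12.375)
Q(9)*(S + 77) = (3*9)*(-99/8 + 77) = 27*(517/8) = 13959/8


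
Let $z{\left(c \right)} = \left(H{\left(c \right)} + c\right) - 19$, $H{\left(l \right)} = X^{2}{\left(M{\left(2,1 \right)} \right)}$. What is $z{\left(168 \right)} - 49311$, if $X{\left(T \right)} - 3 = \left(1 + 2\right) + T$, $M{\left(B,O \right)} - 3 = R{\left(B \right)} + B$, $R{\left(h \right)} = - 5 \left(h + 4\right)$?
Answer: $-48801$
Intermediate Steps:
$R{\left(h \right)} = -20 - 5 h$ ($R{\left(h \right)} = - 5 \left(4 + h\right) = -20 - 5 h$)
$M{\left(B,O \right)} = -17 - 4 B$ ($M{\left(B,O \right)} = 3 - \left(20 + 4 B\right) = -17 - 4 B$)
$X{\left(T \right)} = 6 + T$ ($X{\left(T \right)} = 3 + \left(\left(1 + 2\right) + T\right) = 3 + \left(3 + T\right) = 6 + T$)
$H{\left(l \right)} = 361$ ($H{\left(l \right)} = \left(6 - 25\right)^{2} = \left(-19\right)^{2} = 361$)
$z{\left(c \right)} = 342 + c$ ($z{\left(c \right)} = \left(361 + c\right) - 19 = 342 + c$)
$z{\left(168 \right)} - 49311 = \left(342 + 168\right) - 49311 = 510 - 49311 = -48801$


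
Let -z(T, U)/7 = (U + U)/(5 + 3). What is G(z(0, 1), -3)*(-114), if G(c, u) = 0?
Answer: 0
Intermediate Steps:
z(T, U) = -7*U/4 (z(T, U) = -7*(U + U)/(5 + 3) = -7*2*U/8 = -7*U/4)
G(z(0, 1), -3)*(-114) = 0*(-114) = 0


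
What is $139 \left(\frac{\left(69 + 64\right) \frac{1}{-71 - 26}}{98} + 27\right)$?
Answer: $\frac{5093933}{1358} \approx 3751.1$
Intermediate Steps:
$139 \left(\frac{\left(69 + 64\right) \frac{1}{-71 - 26}}{98} + 27\right) = 139 \left(\frac{133}{-97} \cdot \frac{1}{98} + 27\right) = 139 \left(133 \left(- \frac{1}{97}\right) \frac{1}{98} + 27\right) = 139 \left(\left(- \frac{133}{97}\right) \frac{1}{98} + 27\right) = 139 \left(- \frac{19}{1358} + 27\right) = 139 \cdot \frac{36647}{1358} = \frac{5093933}{1358}$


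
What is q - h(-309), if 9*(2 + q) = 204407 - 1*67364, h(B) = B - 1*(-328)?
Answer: 15206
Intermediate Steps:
h(B) = 328 + B (h(B) = B + 328 = 328 + B)
q = 15225 (q = -2 + (204407 - 1*67364)/9 = -2 + (204407 - 67364)/9 = -2 + (⅑)*137043 = -2 + 15227 = 15225)
q - h(-309) = 15225 - (328 - 309) = 15225 - 1*19 = 15225 - 19 = 15206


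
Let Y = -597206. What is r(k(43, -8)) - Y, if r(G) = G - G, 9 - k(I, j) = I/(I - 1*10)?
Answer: 597206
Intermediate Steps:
k(I, j) = 9 - I/(-10 + I) (k(I, j) = 9 - I/(I - 1*10) = 9 - I/(I - 10) = 9 - I/(-10 + I))
r(G) = 0
r(k(43, -8)) - Y = 0 - 1*(-597206) = 0 + 597206 = 597206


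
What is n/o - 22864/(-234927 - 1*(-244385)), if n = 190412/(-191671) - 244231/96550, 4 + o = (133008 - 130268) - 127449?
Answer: -8794604208180935557/3638048399655727950 ≈ -2.4174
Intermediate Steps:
o = -124713 (o = -4 + ((133008 - 130268) - 127449) = -4 + (2740 - 127449) = -4 - 124709 = -124713)
n = -65196278601/18505835050 (n = 190412*(-1/191671) - 244231*1/96550 = -190412/191671 - 244231/96550 = -65196278601/18505835050 ≈ -3.5230)
n/o - 22864/(-234927 - 1*(-244385)) = -65196278601/18505835050/(-124713) - 22864/(-234927 - 1*(-244385)) = -65196278601/18505835050*(-1/124713) - 22864/(-234927 + 244385) = 21732092867/769306068863550 - 22864/9458 = 21732092867/769306068863550 - 22864*1/9458 = 21732092867/769306068863550 - 11432/4729 = -8794604208180935557/3638048399655727950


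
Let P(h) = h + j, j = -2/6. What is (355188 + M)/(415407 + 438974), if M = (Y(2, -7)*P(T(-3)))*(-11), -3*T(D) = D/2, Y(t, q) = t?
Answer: 1065553/2563143 ≈ 0.41572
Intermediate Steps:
j = -1/3 (j = -2*1/6 = -1/3 ≈ -0.33333)
T(D) = -D/6 (T(D) = -D/(3*2) = -D/6)
P(h) = -1/3 + h (P(h) = h - 1/3 = -1/3 + h)
M = -11/3 (M = (2*(-1/3 - 1/6*(-3)))*(-11) = (2*(-1/3 + 1/2))*(-11) = (2*(1/6))*(-11) = (1/3)*(-11) = -11/3 ≈ -3.6667)
(355188 + M)/(415407 + 438974) = (355188 - 11/3)/(415407 + 438974) = (1065553/3)/854381 = (1065553/3)*(1/854381) = 1065553/2563143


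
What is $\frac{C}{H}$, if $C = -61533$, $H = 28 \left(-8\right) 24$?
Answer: $\frac{20511}{1792} \approx 11.446$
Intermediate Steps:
$H = -5376$ ($H = \left(-224\right) 24 = -5376$)
$\frac{C}{H} = - \frac{61533}{-5376} = \left(-61533\right) \left(- \frac{1}{5376}\right) = \frac{20511}{1792}$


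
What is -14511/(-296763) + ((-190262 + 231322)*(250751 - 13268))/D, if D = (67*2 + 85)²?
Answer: 107176004988993/527150009 ≈ 2.0331e+5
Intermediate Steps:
D = 47961 (D = (134 + 85)² = 219² = 47961)
-14511/(-296763) + ((-190262 + 231322)*(250751 - 13268))/D = -14511/(-296763) + ((-190262 + 231322)*(250751 - 13268))/47961 = -14511*(-1/296763) + (41060*237483)*(1/47961) = 4837/98921 + 9751051980*(1/47961) = 4837/98921 + 1083450220/5329 = 107176004988993/527150009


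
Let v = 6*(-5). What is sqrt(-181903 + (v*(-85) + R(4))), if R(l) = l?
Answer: I*sqrt(179349) ≈ 423.5*I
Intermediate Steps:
v = -30
sqrt(-181903 + (v*(-85) + R(4))) = sqrt(-181903 + (-30*(-85) + 4)) = sqrt(-181903 + (2550 + 4)) = sqrt(-181903 + 2554) = sqrt(-179349) = I*sqrt(179349)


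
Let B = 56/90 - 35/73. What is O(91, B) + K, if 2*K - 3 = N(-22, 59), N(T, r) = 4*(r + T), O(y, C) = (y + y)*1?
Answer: 515/2 ≈ 257.50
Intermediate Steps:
B = 469/3285 (B = 56*(1/90) - 35*1/73 = 28/45 - 35/73 = 469/3285 ≈ 0.14277)
O(y, C) = 2*y (O(y, C) = (2*y)*1 = 2*y)
N(T, r) = 4*T + 4*r (N(T, r) = 4*(T + r) = 4*T + 4*r)
K = 151/2 (K = 3/2 + (4*(-22) + 4*59)/2 = 3/2 + (-88 + 236)/2 = 3/2 + (½)*148 = 3/2 + 74 = 151/2 ≈ 75.500)
O(91, B) + K = 2*91 + 151/2 = 182 + 151/2 = 515/2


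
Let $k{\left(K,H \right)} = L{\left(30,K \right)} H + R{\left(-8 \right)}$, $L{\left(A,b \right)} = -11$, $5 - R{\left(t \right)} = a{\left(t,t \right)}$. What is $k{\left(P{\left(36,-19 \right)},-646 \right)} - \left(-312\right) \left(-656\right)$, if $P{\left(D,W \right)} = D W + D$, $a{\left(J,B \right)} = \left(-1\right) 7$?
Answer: $-197554$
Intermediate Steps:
$a{\left(J,B \right)} = -7$
$R{\left(t \right)} = 12$ ($R{\left(t \right)} = 5 - -7 = 5 + 7 = 12$)
$P{\left(D,W \right)} = D + D W$
$k{\left(K,H \right)} = 12 - 11 H$ ($k{\left(K,H \right)} = - 11 H + 12 = 12 - 11 H$)
$k{\left(P{\left(36,-19 \right)},-646 \right)} - \left(-312\right) \left(-656\right) = \left(12 - -7106\right) - \left(-312\right) \left(-656\right) = \left(12 + 7106\right) - 204672 = 7118 - 204672 = -197554$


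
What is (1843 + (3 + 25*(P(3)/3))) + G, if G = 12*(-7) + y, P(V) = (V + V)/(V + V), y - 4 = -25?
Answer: 5248/3 ≈ 1749.3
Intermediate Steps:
y = -21 (y = 4 - 25 = -21)
P(V) = 1 (P(V) = (2*V)/((2*V)) = (2*V)*(1/(2*V)) = 1)
G = -105 (G = 12*(-7) - 21 = -84 - 21 = -105)
(1843 + (3 + 25*(P(3)/3))) + G = (1843 + (3 + 25*(1/3))) - 105 = (1843 + (3 + 25*(1*(⅓)))) - 105 = (1843 + (3 + 25*(⅓))) - 105 = (1843 + (3 + 25/3)) - 105 = (1843 + 34/3) - 105 = 5563/3 - 105 = 5248/3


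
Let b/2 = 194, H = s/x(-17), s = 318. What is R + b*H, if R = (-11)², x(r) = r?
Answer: -121327/17 ≈ -7136.9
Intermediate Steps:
R = 121
H = -318/17 (H = 318/(-17) = 318*(-1/17) = -318/17 ≈ -18.706)
b = 388 (b = 2*194 = 388)
R + b*H = 121 + 388*(-318/17) = 121 - 123384/17 = -121327/17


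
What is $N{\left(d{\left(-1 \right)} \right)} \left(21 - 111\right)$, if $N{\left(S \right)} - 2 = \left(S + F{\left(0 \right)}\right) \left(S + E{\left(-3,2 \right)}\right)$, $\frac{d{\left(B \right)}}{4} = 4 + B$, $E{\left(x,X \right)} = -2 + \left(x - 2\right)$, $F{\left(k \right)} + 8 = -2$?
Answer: $-1080$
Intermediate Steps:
$F{\left(k \right)} = -10$ ($F{\left(k \right)} = -8 - 2 = -10$)
$E{\left(x,X \right)} = -4 + x$ ($E{\left(x,X \right)} = -2 + \left(-2 + x\right) = -4 + x$)
$d{\left(B \right)} = 16 + 4 B$ ($d{\left(B \right)} = 4 \left(4 + B\right) = 16 + 4 B$)
$N{\left(S \right)} = 2 + \left(-10 + S\right) \left(-7 + S\right)$ ($N{\left(S \right)} = 2 + \left(S - 10\right) \left(S - 7\right) = 2 + \left(-10 + S\right) \left(S - 7\right) = 2 + \left(-10 + S\right) \left(-7 + S\right)$)
$N{\left(d{\left(-1 \right)} \right)} \left(21 - 111\right) = \left(72 + \left(16 + 4 \left(-1\right)\right)^{2} - 17 \left(16 + 4 \left(-1\right)\right)\right) \left(21 - 111\right) = \left(72 + \left(16 - 4\right)^{2} - 17 \left(16 - 4\right)\right) \left(-90\right) = \left(72 + 12^{2} - 204\right) \left(-90\right) = \left(72 + 144 - 204\right) \left(-90\right) = 12 \left(-90\right) = -1080$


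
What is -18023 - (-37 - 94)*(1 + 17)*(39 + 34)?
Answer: 154111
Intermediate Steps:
-18023 - (-37 - 94)*(1 + 17)*(39 + 34) = -18023 - (-131)*18*73 = -18023 - (-131)*1314 = -18023 - 1*(-172134) = -18023 + 172134 = 154111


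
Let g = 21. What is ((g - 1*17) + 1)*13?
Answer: 65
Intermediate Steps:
((g - 1*17) + 1)*13 = ((21 - 1*17) + 1)*13 = ((21 - 17) + 1)*13 = (4 + 1)*13 = 5*13 = 65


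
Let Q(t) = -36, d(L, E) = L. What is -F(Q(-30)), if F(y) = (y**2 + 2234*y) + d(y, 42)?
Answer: 79164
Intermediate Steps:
F(y) = y**2 + 2235*y (F(y) = (y**2 + 2234*y) + y = y**2 + 2235*y)
-F(Q(-30)) = -(-36)*(2235 - 36) = -(-36)*2199 = -1*(-79164) = 79164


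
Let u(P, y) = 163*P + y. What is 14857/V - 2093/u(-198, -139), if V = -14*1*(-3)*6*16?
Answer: 489998917/130689216 ≈ 3.7493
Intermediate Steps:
u(P, y) = y + 163*P
V = 4032 (V = -(-42)*6*16 = -14*(-18)*16 = 252*16 = 4032)
14857/V - 2093/u(-198, -139) = 14857/4032 - 2093/(-139 + 163*(-198)) = 14857*(1/4032) - 2093/(-139 - 32274) = 14857/4032 - 2093/(-32413) = 14857/4032 - 2093*(-1/32413) = 14857/4032 + 2093/32413 = 489998917/130689216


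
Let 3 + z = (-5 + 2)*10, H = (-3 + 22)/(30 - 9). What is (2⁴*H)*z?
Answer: -3344/7 ≈ -477.71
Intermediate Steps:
H = 19/21 ≈ 0.90476
z = -33 (z = -3 + (-5 + 2)*10 = -3 - 3*10 = -3 - 30 = -33)
(2⁴*H)*z = (2⁴*(19/21))*(-33) = (16*(19/21))*(-33) = (304/21)*(-33) = -3344/7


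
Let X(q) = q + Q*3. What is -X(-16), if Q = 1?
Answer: 13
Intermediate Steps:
X(q) = 3 + q (X(q) = q + 1*3 = q + 3 = 3 + q)
-X(-16) = -(3 - 16) = -1*(-13) = 13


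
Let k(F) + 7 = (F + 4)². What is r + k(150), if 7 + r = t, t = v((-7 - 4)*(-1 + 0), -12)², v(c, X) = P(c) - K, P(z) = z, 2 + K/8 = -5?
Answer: 28191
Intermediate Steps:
K = -56 (K = -16 + 8*(-5) = -16 - 40 = -56)
v(c, X) = 56 + c (v(c, X) = c - 1*(-56) = c + 56 = 56 + c)
k(F) = -7 + (4 + F)² (k(F) = -7 + (F + 4)² = -7 + (4 + F)²)
t = 4489 (t = (56 + (-7 - 4)*(-1 + 0))² = (56 - 11*(-1))² = (56 + 11)² = 67² = 4489)
r = 4482 (r = -7 + 4489 = 4482)
r + k(150) = 4482 + (-7 + (4 + 150)²) = 4482 + (-7 + 154²) = 4482 + (-7 + 23716) = 4482 + 23709 = 28191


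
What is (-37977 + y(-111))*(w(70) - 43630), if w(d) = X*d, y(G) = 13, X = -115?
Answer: 1961979520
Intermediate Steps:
w(d) = -115*d
(-37977 + y(-111))*(w(70) - 43630) = (-37977 + 13)*(-115*70 - 43630) = -37964*(-8050 - 43630) = -37964*(-51680) = 1961979520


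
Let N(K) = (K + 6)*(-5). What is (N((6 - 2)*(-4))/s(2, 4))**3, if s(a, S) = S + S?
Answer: 15625/64 ≈ 244.14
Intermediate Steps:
N(K) = -30 - 5*K (N(K) = (6 + K)*(-5) = -30 - 5*K)
s(a, S) = 2*S
(N((6 - 2)*(-4))/s(2, 4))**3 = ((-30 - 5*(6 - 2)*(-4))/((2*4)))**3 = ((-30 - 20*(-4))/8)**3 = ((-30 - 5*(-16))*(1/8))**3 = ((-30 + 80)*(1/8))**3 = (50*(1/8))**3 = (25/4)**3 = 15625/64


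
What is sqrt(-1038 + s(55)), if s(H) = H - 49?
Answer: 2*I*sqrt(258) ≈ 32.125*I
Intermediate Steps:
s(H) = -49 + H
sqrt(-1038 + s(55)) = sqrt(-1038 + (-49 + 55)) = sqrt(-1038 + 6) = sqrt(-1032) = 2*I*sqrt(258)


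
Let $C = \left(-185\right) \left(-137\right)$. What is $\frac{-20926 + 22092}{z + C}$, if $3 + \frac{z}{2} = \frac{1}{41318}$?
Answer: $\frac{12044197}{261739201} \approx 0.046016$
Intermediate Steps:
$z = - \frac{123953}{20659}$ ($z = -6 + \frac{2}{41318} = -6 + 2 \cdot \frac{1}{41318} = -6 + \frac{1}{20659} = - \frac{123953}{20659} \approx -6.0$)
$C = 25345$
$\frac{-20926 + 22092}{z + C} = \frac{-20926 + 22092}{- \frac{123953}{20659} + 25345} = \frac{1166}{\frac{523478402}{20659}} = 1166 \cdot \frac{20659}{523478402} = \frac{12044197}{261739201}$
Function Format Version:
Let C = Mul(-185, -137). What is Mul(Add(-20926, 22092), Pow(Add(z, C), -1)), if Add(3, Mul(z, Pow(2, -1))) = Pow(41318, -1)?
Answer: Rational(12044197, 261739201) ≈ 0.046016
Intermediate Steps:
z = Rational(-123953, 20659) (z = Add(-6, Mul(2, Pow(41318, -1))) = Add(-6, Mul(2, Rational(1, 41318))) = Add(-6, Rational(1, 20659)) = Rational(-123953, 20659) ≈ -6.0000)
C = 25345
Mul(Add(-20926, 22092), Pow(Add(z, C), -1)) = Mul(Add(-20926, 22092), Pow(Add(Rational(-123953, 20659), 25345), -1)) = Mul(1166, Pow(Rational(523478402, 20659), -1)) = Mul(1166, Rational(20659, 523478402)) = Rational(12044197, 261739201)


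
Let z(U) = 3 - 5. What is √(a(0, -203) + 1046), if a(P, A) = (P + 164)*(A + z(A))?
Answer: I*√32574 ≈ 180.48*I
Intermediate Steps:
z(U) = -2
a(P, A) = (-2 + A)*(164 + P) (a(P, A) = (P + 164)*(A - 2) = (164 + P)*(-2 + A) = (-2 + A)*(164 + P))
√(a(0, -203) + 1046) = √((-328 - 2*0 + 164*(-203) - 203*0) + 1046) = √((-328 + 0 - 33292 + 0) + 1046) = √(-33620 + 1046) = √(-32574) = I*√32574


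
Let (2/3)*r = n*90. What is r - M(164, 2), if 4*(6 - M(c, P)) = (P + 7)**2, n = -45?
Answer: -24243/4 ≈ -6060.8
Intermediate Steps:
M(c, P) = 6 - (7 + P)**2/4 (M(c, P) = 6 - (P + 7)**2/4 = 6 - (7 + P)**2/4)
r = -6075 (r = 3*(-45*90)/2 = (3/2)*(-4050) = -6075)
r - M(164, 2) = -6075 - (6 - (7 + 2)**2/4) = -6075 - (6 - 1/4*9**2) = -6075 - (6 - 1/4*81) = -6075 - (6 - 81/4) = -6075 - 1*(-57/4) = -6075 + 57/4 = -24243/4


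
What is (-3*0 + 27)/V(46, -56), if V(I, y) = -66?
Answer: -9/22 ≈ -0.40909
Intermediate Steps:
(-3*0 + 27)/V(46, -56) = (-3*0 + 27)/(-66) = (0 + 27)*(-1/66) = 27*(-1/66) = -9/22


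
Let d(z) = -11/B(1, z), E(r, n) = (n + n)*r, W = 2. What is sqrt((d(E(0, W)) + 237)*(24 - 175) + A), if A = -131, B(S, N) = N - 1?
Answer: I*sqrt(37579) ≈ 193.85*I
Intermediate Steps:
B(S, N) = -1 + N
E(r, n) = 2*n*r (E(r, n) = (2*n)*r = 2*n*r)
d(z) = -11/(-1 + z)
sqrt((d(E(0, W)) + 237)*(24 - 175) + A) = sqrt((-11/(-1 + 2*2*0) + 237)*(24 - 175) - 131) = sqrt((-11/(-1 + 0) + 237)*(-151) - 131) = sqrt((-11/(-1) + 237)*(-151) - 131) = sqrt((-11*(-1) + 237)*(-151) - 131) = sqrt((11 + 237)*(-151) - 131) = sqrt(248*(-151) - 131) = sqrt(-37448 - 131) = sqrt(-37579) = I*sqrt(37579)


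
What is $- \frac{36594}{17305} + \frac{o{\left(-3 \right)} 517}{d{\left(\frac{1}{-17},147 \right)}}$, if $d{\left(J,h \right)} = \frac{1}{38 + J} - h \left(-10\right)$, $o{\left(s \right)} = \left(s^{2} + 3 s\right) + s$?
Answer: $- \frac{4728096243}{1491639085} \approx -3.1697$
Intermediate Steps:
$o{\left(s \right)} = s^{2} + 4 s$
$d{\left(J,h \right)} = \frac{1}{38 + J} + 10 h$ ($d{\left(J,h \right)} = \frac{1}{38 + J} - - 10 h = \frac{1}{38 + J} + 10 h$)
$- \frac{36594}{17305} + \frac{o{\left(-3 \right)} 517}{d{\left(\frac{1}{-17},147 \right)}} = - \frac{36594}{17305} + \frac{- 3 \left(4 - 3\right) 517}{\frac{1}{38 + \frac{1}{-17}} \left(1 + 380 \cdot 147 + 10 \frac{1}{-17} \cdot 147\right)} = \left(-36594\right) \frac{1}{17305} + \frac{\left(-3\right) 1 \cdot 517}{\frac{1}{38 - \frac{1}{17}} \left(1 + 55860 + 10 \left(- \frac{1}{17}\right) 147\right)} = - \frac{36594}{17305} + \frac{\left(-3\right) 517}{\frac{1}{\frac{645}{17}} \left(1 + 55860 - \frac{1470}{17}\right)} = - \frac{36594}{17305} - \frac{1551}{\frac{17}{645} \cdot \frac{948167}{17}} = - \frac{36594}{17305} - \frac{1551}{\frac{948167}{645}} = - \frac{36594}{17305} - \frac{90945}{86197} = - \frac{4728096243}{1491639085}$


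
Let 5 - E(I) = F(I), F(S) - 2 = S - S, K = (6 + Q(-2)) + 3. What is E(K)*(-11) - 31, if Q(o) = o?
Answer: -64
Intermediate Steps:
K = 7 (K = (6 - 2) + 3 = 4 + 3 = 7)
F(S) = 2 (F(S) = 2 + (S - S) = 2 + 0 = 2)
E(I) = 3 (E(I) = 5 - 1*2 = 5 - 2 = 3)
E(K)*(-11) - 31 = 3*(-11) - 31 = -33 - 31 = -64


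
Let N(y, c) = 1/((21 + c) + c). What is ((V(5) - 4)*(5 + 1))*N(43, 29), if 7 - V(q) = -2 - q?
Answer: 60/79 ≈ 0.75949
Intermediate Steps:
V(q) = 9 + q (V(q) = 7 - (-2 - q) = 7 + (2 + q) = 9 + q)
N(y, c) = 1/(21 + 2*c)
((V(5) - 4)*(5 + 1))*N(43, 29) = (((9 + 5) - 4)*(5 + 1))/(21 + 2*29) = ((14 - 4)*6)/(21 + 58) = (10*6)/79 = 60*(1/79) = 60/79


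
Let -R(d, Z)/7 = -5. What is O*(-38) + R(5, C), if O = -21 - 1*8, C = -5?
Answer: 1137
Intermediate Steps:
R(d, Z) = 35 (R(d, Z) = -7*(-5) = 35)
O = -29 (O = -21 - 8 = -29)
O*(-38) + R(5, C) = -29*(-38) + 35 = 1102 + 35 = 1137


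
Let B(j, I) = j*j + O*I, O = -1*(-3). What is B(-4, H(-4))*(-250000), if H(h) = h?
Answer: -1000000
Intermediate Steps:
O = 3
B(j, I) = j² + 3*I (B(j, I) = j*j + 3*I = j² + 3*I)
B(-4, H(-4))*(-250000) = ((-4)² + 3*(-4))*(-250000) = (16 - 12)*(-250000) = 4*(-250000) = -1000000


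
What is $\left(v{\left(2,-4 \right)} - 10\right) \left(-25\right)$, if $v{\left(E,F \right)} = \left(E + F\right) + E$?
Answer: $250$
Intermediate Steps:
$v{\left(E,F \right)} = F + 2 E$
$\left(v{\left(2,-4 \right)} - 10\right) \left(-25\right) = \left(\left(-4 + 2 \cdot 2\right) - 10\right) \left(-25\right) = \left(\left(-4 + 4\right) - 10\right) \left(-25\right) = \left(0 - 10\right) \left(-25\right) = \left(-10\right) \left(-25\right) = 250$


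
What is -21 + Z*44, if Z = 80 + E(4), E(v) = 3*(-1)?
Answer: 3367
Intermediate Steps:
E(v) = -3
Z = 77 (Z = 80 - 3 = 77)
-21 + Z*44 = -21 + 77*44 = -21 + 3388 = 3367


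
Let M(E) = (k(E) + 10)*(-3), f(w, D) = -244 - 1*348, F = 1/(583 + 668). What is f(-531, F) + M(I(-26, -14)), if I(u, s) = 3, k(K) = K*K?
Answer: -649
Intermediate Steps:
k(K) = K²
F = 1/1251 ≈ 0.00079936
f(w, D) = -592 (f(w, D) = -244 - 348 = -592)
M(E) = -30 - 3*E² (M(E) = (E² + 10)*(-3) = (10 + E²)*(-3) = -30 - 3*E²)
f(-531, F) + M(I(-26, -14)) = -592 + (-30 - 3*3²) = -592 + (-30 - 3*9) = -592 + (-30 - 27) = -592 - 57 = -649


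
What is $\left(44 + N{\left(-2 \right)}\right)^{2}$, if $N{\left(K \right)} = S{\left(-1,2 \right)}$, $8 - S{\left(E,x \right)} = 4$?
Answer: $2304$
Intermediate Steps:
$S{\left(E,x \right)} = 4$ ($S{\left(E,x \right)} = 8 - 4 = 4$)
$N{\left(K \right)} = 4$
$\left(44 + N{\left(-2 \right)}\right)^{2} = \left(44 + 4\right)^{2} = 48^{2} = 2304$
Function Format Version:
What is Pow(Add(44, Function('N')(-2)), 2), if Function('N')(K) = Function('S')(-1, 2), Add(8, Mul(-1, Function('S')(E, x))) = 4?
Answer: 2304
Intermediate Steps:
Function('S')(E, x) = 4 (Function('S')(E, x) = Add(8, Mul(-1, 4)) = Add(8, -4) = 4)
Function('N')(K) = 4
Pow(Add(44, Function('N')(-2)), 2) = Pow(Add(44, 4), 2) = Pow(48, 2) = 2304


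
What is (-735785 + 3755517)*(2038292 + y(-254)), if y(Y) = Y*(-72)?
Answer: 6210320436560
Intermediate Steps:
y(Y) = -72*Y
(-735785 + 3755517)*(2038292 + y(-254)) = (-735785 + 3755517)*(2038292 - 72*(-254)) = 3019732*(2038292 + 18288) = 3019732*2056580 = 6210320436560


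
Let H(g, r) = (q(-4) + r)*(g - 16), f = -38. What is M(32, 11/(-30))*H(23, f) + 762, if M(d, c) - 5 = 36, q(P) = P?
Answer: -11292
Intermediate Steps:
H(g, r) = (-16 + g)*(-4 + r) (H(g, r) = (-4 + r)*(g - 16) = (-4 + r)*(-16 + g) = (-16 + g)*(-4 + r))
M(d, c) = 41 (M(d, c) = 5 + 36 = 41)
M(32, 11/(-30))*H(23, f) + 762 = 41*(64 - 16*(-38) - 4*23 + 23*(-38)) + 762 = 41*(64 + 608 - 92 - 874) + 762 = 41*(-294) + 762 = -12054 + 762 = -11292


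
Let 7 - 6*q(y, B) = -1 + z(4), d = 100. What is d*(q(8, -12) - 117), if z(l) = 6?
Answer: -35000/3 ≈ -11667.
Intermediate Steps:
q(y, B) = 1/3 (q(y, B) = 7/6 - (-1 + 6)/6 = 7/6 - 1/6*5 = 7/6 - 5/6 = 1/3)
d*(q(8, -12) - 117) = 100*(1/3 - 117) = 100*(-350/3) = -35000/3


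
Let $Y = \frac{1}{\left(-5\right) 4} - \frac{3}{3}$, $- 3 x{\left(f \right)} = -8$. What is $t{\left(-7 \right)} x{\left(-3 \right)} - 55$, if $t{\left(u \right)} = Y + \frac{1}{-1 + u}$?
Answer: $- \frac{872}{15} \approx -58.133$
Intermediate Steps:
$x{\left(f \right)} = \frac{8}{3}$ ($x{\left(f \right)} = \left(- \frac{1}{3}\right) \left(-8\right) = \frac{8}{3}$)
$Y = - \frac{21}{20}$ ($Y = \left(- \frac{1}{5}\right) \frac{1}{4} - 1 = - \frac{1}{20} - 1 = - \frac{21}{20} \approx -1.05$)
$t{\left(u \right)} = - \frac{21}{20} + \frac{1}{-1 + u}$
$t{\left(-7 \right)} x{\left(-3 \right)} - 55 = \frac{41 - -147}{20 \left(-1 - 7\right)} \frac{8}{3} - 55 = \frac{41 + 147}{20 \left(-8\right)} \frac{8}{3} - 55 = \frac{1}{20} \left(- \frac{1}{8}\right) 188 \cdot \frac{8}{3} - 55 = \left(- \frac{47}{40}\right) \frac{8}{3} - 55 = - \frac{47}{15} - 55 = - \frac{872}{15}$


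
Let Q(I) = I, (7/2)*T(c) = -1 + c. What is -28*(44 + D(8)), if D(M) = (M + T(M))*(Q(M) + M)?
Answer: -5712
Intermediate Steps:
T(c) = -2/7 + 2*c/7 (T(c) = 2*(-1 + c)/7 = -2/7 + 2*c/7)
D(M) = 2*M*(-2/7 + 9*M/7) (D(M) = (M + (-2/7 + 2*M/7))*(M + M) = (-2/7 + 9*M/7)*(2*M) = 2*M*(-2/7 + 9*M/7))
-28*(44 + D(8)) = -28*(44 + (2/7)*8*(-2 + 9*8)) = -28*(44 + (2/7)*8*(-2 + 72)) = -28*(44 + (2/7)*8*70) = -28*(44 + 160) = -28*204 = -5712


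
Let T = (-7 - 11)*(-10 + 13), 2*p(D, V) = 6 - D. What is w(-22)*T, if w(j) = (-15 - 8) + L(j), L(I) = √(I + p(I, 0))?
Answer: 1242 - 108*I*√2 ≈ 1242.0 - 152.74*I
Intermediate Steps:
p(D, V) = 3 - D/2 (p(D, V) = (6 - D)/2 = 3 - D/2)
L(I) = √(3 + I/2) (L(I) = √(I + (3 - I/2)) = √(3 + I/2))
T = -54 (T = -18*3 = -54)
w(j) = -23 + √(12 + 2*j)/2 (w(j) = (-15 - 8) + √(12 + 2*j)/2 = -23 + √(12 + 2*j)/2)
w(-22)*T = (-23 + √(12 + 2*(-22))/2)*(-54) = (-23 + √(12 - 44)/2)*(-54) = (-23 + √(-32)/2)*(-54) = (-23 + (4*I*√2)/2)*(-54) = (-23 + 2*I*√2)*(-54) = 1242 - 108*I*√2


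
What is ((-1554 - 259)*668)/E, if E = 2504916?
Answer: -302771/626229 ≈ -0.48348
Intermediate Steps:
((-1554 - 259)*668)/E = ((-1554 - 259)*668)/2504916 = -1813*668*(1/2504916) = -1211084*1/2504916 = -302771/626229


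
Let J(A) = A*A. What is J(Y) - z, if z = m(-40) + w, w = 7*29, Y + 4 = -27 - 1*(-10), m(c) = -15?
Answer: 253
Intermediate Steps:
Y = -21 (Y = -4 + (-27 - 1*(-10)) = -4 + (-27 + 10) = -4 - 17 = -21)
w = 203
J(A) = A**2
z = 188 (z = -15 + 203 = 188)
J(Y) - z = (-21)**2 - 1*188 = 441 - 188 = 253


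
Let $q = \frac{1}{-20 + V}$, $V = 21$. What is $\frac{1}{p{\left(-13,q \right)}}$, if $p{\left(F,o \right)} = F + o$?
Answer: $- \frac{1}{12} \approx -0.083333$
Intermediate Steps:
$q = 1$ ($q = \frac{1}{-20 + 21} = 1^{-1} = 1$)
$\frac{1}{p{\left(-13,q \right)}} = \frac{1}{-13 + 1} = \frac{1}{-12} = - \frac{1}{12}$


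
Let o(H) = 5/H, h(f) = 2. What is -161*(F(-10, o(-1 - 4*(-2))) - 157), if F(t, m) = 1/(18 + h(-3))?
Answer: 505379/20 ≈ 25269.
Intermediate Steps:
F(t, m) = 1/20 (F(t, m) = 1/(18 + 2) = 1/20)
-161*(F(-10, o(-1 - 4*(-2))) - 157) = -161*(1/20 - 157) = -161*(-3139/20) = 505379/20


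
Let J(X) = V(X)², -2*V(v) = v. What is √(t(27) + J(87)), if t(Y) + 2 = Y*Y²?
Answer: √86293/2 ≈ 146.88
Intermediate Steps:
V(v) = -v/2
t(Y) = -2 + Y³ (t(Y) = -2 + Y*Y² = -2 + Y³)
J(X) = X²/4 (J(X) = (-X/2)² = X²/4)
√(t(27) + J(87)) = √((-2 + 27³) + (¼)*87²) = √((-2 + 19683) + (¼)*7569) = √(19681 + 7569/4) = √(86293/4) = √86293/2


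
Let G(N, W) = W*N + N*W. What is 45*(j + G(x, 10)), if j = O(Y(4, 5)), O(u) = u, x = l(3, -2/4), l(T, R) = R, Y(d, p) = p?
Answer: -225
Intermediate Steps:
x = -1/2 (x = -2/4 = -2*1/4 = -1/2 ≈ -0.50000)
G(N, W) = 2*N*W (G(N, W) = N*W + N*W = 2*N*W)
j = 5
45*(j + G(x, 10)) = 45*(5 + 2*(-1/2)*10) = 45*(5 - 10) = 45*(-5) = -225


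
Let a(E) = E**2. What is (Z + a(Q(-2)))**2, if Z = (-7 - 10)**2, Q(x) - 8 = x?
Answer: 105625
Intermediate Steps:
Q(x) = 8 + x
Z = 289 (Z = (-17)**2 = 289)
(Z + a(Q(-2)))**2 = (289 + (8 - 2)**2)**2 = (289 + 6**2)**2 = (289 + 36)**2 = 325**2 = 105625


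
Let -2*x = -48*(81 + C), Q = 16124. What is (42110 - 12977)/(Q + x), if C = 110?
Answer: 29133/20708 ≈ 1.4068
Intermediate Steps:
x = 4584 (x = -(-24)*(81 + 110) = -(-24)*191 = -½*(-9168) = 4584)
(42110 - 12977)/(Q + x) = (42110 - 12977)/(16124 + 4584) = 29133/20708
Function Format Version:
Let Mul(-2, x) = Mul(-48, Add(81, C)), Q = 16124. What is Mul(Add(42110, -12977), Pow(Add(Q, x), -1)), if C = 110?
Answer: Rational(29133, 20708) ≈ 1.4068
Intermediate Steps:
x = 4584 (x = Mul(Rational(-1, 2), Mul(-48, Add(81, 110))) = Mul(Rational(-1, 2), Mul(-48, 191)) = Mul(Rational(-1, 2), -9168) = 4584)
Mul(Add(42110, -12977), Pow(Add(Q, x), -1)) = Mul(Add(42110, -12977), Pow(Add(16124, 4584), -1)) = Mul(29133, Pow(20708, -1)) = Mul(29133, Rational(1, 20708)) = Rational(29133, 20708)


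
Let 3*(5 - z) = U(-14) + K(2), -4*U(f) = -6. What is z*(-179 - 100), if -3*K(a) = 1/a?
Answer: -1271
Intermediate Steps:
K(a) = -1/(3*a)
U(f) = 3/2 (U(f) = -¼*(-6) = 3/2)
z = 41/9 (z = 5 - (3/2 - ⅓/2)/3 = 5 - (3/2 - ⅓*½)/3 = 5 - (3/2 - ⅙)/3 = 5 - ⅓*4/3 = 5 - 4/9 = 41/9 ≈ 4.5556)
z*(-179 - 100) = 41*(-179 - 100)/9 = (41/9)*(-279) = -1271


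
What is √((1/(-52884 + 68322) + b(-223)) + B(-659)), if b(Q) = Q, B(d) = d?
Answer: I*√210208670970/15438 ≈ 29.698*I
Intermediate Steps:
√((1/(-52884 + 68322) + b(-223)) + B(-659)) = √((1/(-52884 + 68322) - 223) - 659) = √((1/15438 - 223) - 659) = √(-3442673/15438 - 659) = √(-13616315/15438) = I*√210208670970/15438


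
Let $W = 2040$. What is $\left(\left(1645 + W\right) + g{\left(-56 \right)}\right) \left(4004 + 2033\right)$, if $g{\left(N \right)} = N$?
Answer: $21908273$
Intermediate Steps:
$\left(\left(1645 + W\right) + g{\left(-56 \right)}\right) \left(4004 + 2033\right) = \left(\left(1645 + 2040\right) - 56\right) \left(4004 + 2033\right) = \left(3685 - 56\right) 6037 = 3629 \cdot 6037 = 21908273$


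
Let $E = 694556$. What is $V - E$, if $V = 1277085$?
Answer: $582529$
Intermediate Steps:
$V - E = 1277085 - 694556 = 582529$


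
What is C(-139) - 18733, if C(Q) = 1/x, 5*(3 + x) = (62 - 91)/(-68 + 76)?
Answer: -2791257/149 ≈ -18733.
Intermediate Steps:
x = -149/40 (x = -3 + ((62 - 91)/(-68 + 76))/5 = -3 + (-29/8)/5 = -3 + (-29*1/8)/5 = -3 + (1/5)*(-29/8) = -3 - 29/40 = -149/40 ≈ -3.7250)
C(Q) = -40/149 (C(Q) = 1/(-149/40) = -40/149)
C(-139) - 18733 = -40/149 - 18733 = -2791257/149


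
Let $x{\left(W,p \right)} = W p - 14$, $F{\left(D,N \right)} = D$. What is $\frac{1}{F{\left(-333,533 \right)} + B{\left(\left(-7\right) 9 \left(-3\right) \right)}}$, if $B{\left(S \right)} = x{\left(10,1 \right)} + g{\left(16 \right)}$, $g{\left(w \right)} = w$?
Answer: $- \frac{1}{321} \approx -0.0031153$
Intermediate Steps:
$x{\left(W,p \right)} = -14 + W p$
$B{\left(S \right)} = 12$ ($B{\left(S \right)} = \left(-14 + 10 \cdot 1\right) + 16 = \left(-14 + 10\right) + 16 = -4 + 16 = 12$)
$\frac{1}{F{\left(-333,533 \right)} + B{\left(\left(-7\right) 9 \left(-3\right) \right)}} = \frac{1}{-333 + 12} = \frac{1}{-321} = - \frac{1}{321}$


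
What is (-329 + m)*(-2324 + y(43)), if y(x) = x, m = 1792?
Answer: -3337103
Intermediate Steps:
(-329 + m)*(-2324 + y(43)) = (-329 + 1792)*(-2324 + 43) = 1463*(-2281) = -3337103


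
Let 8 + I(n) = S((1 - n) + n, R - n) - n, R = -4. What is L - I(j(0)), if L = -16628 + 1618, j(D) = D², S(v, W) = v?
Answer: -15003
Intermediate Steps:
I(n) = -7 - n (I(n) = -8 + (((1 - n) + n) - n) = -8 + (1 - n) = -7 - n)
L = -15010
L - I(j(0)) = -15010 - (-7 - 1*0²) = -15010 - (-7 - 1*0) = -15010 - (-7 + 0) = -15010 - 1*(-7) = -15010 + 7 = -15003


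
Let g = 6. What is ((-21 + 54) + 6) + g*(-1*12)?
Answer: -33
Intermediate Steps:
((-21 + 54) + 6) + g*(-1*12) = ((-21 + 54) + 6) + 6*(-1*12) = (33 + 6) + 6*(-12) = 39 - 72 = -33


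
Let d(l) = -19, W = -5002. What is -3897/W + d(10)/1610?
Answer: 1544783/2013305 ≈ 0.76729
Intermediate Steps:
-3897/W + d(10)/1610 = -3897/(-5002) - 19/1610 = -3897*(-1/5002) - 19*1/1610 = 3897/5002 - 19/1610 = 1544783/2013305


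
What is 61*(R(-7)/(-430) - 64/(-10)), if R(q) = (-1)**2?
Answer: 167811/430 ≈ 390.26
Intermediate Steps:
R(q) = 1
61*(R(-7)/(-430) - 64/(-10)) = 61*(1/(-430) - 64/(-10)) = 61*(1*(-1/430) - 64*(-1/10)) = 61*(-1/430 + 32/5) = 61*(2751/430) = 167811/430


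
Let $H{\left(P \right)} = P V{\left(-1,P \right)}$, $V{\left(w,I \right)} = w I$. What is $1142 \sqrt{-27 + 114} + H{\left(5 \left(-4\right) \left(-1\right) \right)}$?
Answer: $-400 + 1142 \sqrt{87} \approx 10252.0$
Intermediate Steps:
$V{\left(w,I \right)} = I w$
$H{\left(P \right)} = - P^{2}$ ($H{\left(P \right)} = P P \left(-1\right) = P \left(- P\right) = - P^{2}$)
$1142 \sqrt{-27 + 114} + H{\left(5 \left(-4\right) \left(-1\right) \right)} = 1142 \sqrt{-27 + 114} - \left(5 \left(-4\right) \left(-1\right)\right)^{2} = 1142 \sqrt{87} - \left(\left(-20\right) \left(-1\right)\right)^{2} = 1142 \sqrt{87} - 20^{2} = 1142 \sqrt{87} - 400 = -400 + 1142 \sqrt{87}$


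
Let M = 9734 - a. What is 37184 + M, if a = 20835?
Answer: 26083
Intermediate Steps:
M = -11101 (M = 9734 - 1*20835 = 9734 - 20835 = -11101)
37184 + M = 37184 - 11101 = 26083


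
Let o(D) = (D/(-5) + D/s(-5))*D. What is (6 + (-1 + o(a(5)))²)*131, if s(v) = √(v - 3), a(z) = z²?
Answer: -34527539/8 + 5158125*I*√2 ≈ -4.3159e+6 + 7.2947e+6*I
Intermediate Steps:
s(v) = √(-3 + v)
o(D) = D*(-D/5 - I*D*√2/4) (o(D) = (D/(-5) + D/(√(-3 - 5)))*D = (D*(-⅕) + D/(√(-8)))*D = (-D/5 + D/((2*I*√2)))*D = (-D/5 + D*(-I*√2/4))*D = (-D/5 - I*D*√2/4)*D = D*(-D/5 - I*D*√2/4))
(6 + (-1 + o(a(5)))²)*131 = (6 + (-1 + (5²)²*(-4 - 5*I*√2)/20)²)*131 = (6 + (-1 + (1/20)*25²*(-4 - 5*I*√2))²)*131 = (6 + (-1 + (1/20)*625*(-4 - 5*I*√2))²)*131 = (6 + (-1 + (-125 - 625*I*√2/4))²)*131 = (6 + (-126 - 625*I*√2/4)²)*131 = 786 + 131*(-126 - 625*I*√2/4)²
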